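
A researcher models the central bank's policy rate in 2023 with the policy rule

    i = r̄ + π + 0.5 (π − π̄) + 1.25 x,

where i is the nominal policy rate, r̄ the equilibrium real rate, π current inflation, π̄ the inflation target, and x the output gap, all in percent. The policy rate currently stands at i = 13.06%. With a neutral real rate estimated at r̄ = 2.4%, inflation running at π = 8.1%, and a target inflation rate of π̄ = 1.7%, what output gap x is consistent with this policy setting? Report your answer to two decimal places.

1.25 x = 13.06 − 2.4 − 8.1 − 0.5 × (8.1 − 1.7) = -0.64
x = -0.64 / 1.25 = -0.51

-0.51%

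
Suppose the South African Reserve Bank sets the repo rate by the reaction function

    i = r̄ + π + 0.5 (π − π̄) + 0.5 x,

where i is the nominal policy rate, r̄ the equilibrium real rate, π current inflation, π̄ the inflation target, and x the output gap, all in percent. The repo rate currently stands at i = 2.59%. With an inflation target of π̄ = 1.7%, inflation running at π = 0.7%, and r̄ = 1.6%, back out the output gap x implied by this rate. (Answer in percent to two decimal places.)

1.58%

0.5 x = 2.59 − 1.6 − 0.7 − 0.5 × (0.7 − 1.7) = 0.79
x = 0.79 / 0.5 = 1.58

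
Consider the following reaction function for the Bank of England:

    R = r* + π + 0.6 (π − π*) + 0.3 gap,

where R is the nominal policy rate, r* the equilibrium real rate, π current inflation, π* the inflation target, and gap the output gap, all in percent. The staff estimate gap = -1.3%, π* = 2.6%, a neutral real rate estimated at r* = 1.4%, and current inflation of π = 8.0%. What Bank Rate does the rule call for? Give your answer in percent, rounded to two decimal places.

R = 1.4 + 8.0 + 0.6 × (8.0 − 2.6) + 0.3 × (-1.3)
   = 1.4 + 8 + 3.24 − 0.39 = 12.25

12.25%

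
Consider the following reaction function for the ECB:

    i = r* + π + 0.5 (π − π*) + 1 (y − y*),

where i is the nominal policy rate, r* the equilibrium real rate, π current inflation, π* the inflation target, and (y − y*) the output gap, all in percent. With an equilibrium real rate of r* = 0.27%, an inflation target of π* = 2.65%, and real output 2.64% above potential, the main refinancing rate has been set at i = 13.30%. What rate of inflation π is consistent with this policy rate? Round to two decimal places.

7.81%

Output 2.64% above potential → (y − y*) = 2.64.
Collecting π: i = r* + (1 + 0.5) π − 0.5 π* + 1 (y − y*)
1.5 π = 13.30 − 0.27 + 0.5 × 2.65 − 1 × 2.64 = 11.715
π = 11.715 / 1.5 = 7.81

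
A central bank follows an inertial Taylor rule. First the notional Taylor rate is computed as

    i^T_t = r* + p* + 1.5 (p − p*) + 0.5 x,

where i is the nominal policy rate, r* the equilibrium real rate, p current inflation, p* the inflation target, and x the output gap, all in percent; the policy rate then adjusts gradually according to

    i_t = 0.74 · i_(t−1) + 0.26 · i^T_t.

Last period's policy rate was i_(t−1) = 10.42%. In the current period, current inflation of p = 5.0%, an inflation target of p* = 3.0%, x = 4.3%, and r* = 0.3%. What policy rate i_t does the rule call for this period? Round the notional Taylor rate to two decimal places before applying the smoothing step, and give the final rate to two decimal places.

i^T_t = 0.3 + 3.0 + 1.5 × (5.0 − 3.0) + 0.5 × 4.3
   = 0.3 + 3 + 3 + 2.15 = 8.45
i_t = 0.74 × 10.42 + 0.26 × 8.45 = 7.7108 + 2.197 = 9.91

9.91%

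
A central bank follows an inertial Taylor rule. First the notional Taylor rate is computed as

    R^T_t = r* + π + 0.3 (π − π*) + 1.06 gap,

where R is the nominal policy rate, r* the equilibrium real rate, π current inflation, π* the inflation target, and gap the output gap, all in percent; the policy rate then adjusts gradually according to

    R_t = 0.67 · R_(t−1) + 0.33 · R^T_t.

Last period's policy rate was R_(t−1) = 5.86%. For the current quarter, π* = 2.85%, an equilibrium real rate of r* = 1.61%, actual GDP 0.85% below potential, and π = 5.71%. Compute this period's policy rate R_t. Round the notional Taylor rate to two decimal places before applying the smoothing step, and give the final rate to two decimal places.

Output 0.85% below potential → gap = -0.85.
R^T_t = 1.61 + 5.71 + 0.3 × (5.71 − 2.85) + 1.06 × (-0.85)
   = 1.61 + 5.71 + 0.858 − 0.901 = 7.28
R_t = 0.67 × 5.86 + 0.33 × 7.28 = 3.9262 + 2.4024 = 6.33

6.33%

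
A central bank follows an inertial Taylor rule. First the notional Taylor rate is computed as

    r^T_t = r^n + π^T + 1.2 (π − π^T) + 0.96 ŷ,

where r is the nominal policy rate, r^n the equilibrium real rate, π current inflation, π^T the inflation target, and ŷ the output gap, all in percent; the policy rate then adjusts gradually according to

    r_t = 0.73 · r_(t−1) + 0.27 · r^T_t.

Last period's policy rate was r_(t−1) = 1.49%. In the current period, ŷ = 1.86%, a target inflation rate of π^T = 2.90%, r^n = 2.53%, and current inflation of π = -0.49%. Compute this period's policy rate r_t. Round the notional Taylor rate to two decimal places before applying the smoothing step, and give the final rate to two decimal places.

r^T_t = 2.53 + 2.90 + 1.2 × (-0.49 − 2.90) + 0.96 × 1.86
   = 2.53 + 2.9 − 4.068 + 1.7856 = 3.15
r_t = 0.73 × 1.49 + 0.27 × 3.15 = 1.0877 + 0.8505 = 1.94

1.94%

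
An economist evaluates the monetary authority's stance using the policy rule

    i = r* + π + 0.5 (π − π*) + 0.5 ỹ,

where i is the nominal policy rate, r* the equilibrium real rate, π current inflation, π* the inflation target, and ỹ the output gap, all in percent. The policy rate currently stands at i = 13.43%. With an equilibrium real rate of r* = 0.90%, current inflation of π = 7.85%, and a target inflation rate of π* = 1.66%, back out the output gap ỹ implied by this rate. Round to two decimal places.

0.5 ỹ = 13.43 − 0.90 − 7.85 − 0.5 × (7.85 − 1.66) = 1.585
ỹ = 1.585 / 0.5 = 3.17

3.17%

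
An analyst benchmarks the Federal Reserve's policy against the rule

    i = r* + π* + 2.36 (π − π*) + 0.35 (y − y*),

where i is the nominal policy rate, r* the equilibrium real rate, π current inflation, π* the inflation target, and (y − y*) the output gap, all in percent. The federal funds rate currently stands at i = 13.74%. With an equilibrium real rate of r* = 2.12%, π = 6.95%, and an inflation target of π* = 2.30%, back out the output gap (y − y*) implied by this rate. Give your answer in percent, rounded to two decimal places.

-4.73%

0.35 (y − y*) = 13.74 − 2.12 − 2.30 − 2.36 × (6.95 − 2.30) = -1.654
(y − y*) = -1.654 / 0.35 = -4.73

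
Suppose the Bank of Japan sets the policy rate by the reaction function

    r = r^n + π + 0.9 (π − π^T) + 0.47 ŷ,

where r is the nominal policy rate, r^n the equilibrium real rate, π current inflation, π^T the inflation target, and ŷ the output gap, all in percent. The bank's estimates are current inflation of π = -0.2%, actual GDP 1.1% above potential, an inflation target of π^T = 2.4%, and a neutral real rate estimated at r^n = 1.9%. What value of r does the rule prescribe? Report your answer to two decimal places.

Output 1.1% above potential → ŷ = 1.1.
r = 1.9 + (-0.2) + 0.9 × (-0.2 − 2.4) + 0.47 × 1.1
   = 1.9 − 0.2 − 2.34 + 0.517 = -0.12

-0.12%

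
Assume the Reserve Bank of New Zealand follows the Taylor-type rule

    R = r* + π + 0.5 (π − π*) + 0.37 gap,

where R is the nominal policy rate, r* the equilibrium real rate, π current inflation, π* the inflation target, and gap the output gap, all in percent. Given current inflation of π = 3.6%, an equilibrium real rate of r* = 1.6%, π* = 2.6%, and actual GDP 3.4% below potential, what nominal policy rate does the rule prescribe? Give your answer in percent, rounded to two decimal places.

4.44%

Output 3.4% below potential → gap = -3.4.
R = 1.6 + 3.6 + 0.5 × (3.6 − 2.6) + 0.37 × (-3.4)
   = 1.6 + 3.6 + 0.5 − 1.258 = 4.44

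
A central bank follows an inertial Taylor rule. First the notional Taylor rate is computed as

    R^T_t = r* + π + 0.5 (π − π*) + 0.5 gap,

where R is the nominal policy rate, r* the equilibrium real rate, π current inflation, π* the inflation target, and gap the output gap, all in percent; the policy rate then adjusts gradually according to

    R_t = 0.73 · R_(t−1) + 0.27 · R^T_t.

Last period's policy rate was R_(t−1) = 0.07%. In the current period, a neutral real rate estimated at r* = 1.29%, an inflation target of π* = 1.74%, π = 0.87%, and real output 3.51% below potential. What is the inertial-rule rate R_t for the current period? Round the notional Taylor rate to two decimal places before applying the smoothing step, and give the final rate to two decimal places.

Output 3.51% below potential → gap = -3.51.
R^T_t = 1.29 + 0.87 + 0.5 × (0.87 − 1.74) + 0.5 × (-3.51)
   = 1.29 + 0.87 − 0.435 − 1.755 = -0.03
R_t = 0.73 × 0.07 + 0.27 × (-0.03) = 0.0511 − 0.0081 = 0.04

0.04%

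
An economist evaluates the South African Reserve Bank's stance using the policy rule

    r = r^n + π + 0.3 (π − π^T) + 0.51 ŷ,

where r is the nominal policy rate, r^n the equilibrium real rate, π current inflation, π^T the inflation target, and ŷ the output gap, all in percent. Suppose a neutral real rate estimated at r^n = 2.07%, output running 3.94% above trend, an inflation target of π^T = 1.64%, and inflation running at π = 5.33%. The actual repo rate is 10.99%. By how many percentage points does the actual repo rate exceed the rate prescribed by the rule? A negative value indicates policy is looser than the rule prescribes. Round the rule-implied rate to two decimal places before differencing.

Output 3.94% above potential → ŷ = 3.94.
r = 2.07 + 5.33 + 0.3 × (5.33 − 1.64) + 0.51 × 3.94
   = 2.07 + 5.33 + 1.107 + 2.0094 = 10.52
Deviation = 10.99 − 10.52 = 0.47 pp.

0.47 pp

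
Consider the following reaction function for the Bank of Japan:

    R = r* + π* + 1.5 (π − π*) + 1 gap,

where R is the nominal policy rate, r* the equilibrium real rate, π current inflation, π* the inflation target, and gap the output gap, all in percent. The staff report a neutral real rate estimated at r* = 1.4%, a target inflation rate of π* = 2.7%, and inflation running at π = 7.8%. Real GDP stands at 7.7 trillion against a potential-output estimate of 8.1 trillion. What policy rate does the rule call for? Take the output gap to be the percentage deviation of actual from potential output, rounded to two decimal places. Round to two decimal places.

Output gap = 100 × (7.7 − 8.1) / 8.1 = -4.94%.
R = 1.40 + 2.70 + 1.5 × (7.80 − 2.70) + 1 × (-4.94)
   = 1.40 + 2.7 + 7.65 − 4.94 = 6.81

6.81%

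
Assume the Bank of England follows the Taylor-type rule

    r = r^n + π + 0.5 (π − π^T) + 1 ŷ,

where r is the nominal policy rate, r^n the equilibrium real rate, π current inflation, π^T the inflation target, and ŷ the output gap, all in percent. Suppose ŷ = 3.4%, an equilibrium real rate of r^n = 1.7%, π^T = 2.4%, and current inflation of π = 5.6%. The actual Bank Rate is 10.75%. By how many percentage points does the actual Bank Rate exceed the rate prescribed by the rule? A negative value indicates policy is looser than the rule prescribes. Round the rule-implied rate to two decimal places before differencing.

r = 1.7 + 5.6 + 0.5 × (5.6 − 2.4) + 1 × 3.4
   = 1.7 + 5.6 + 1.6 + 3.4 = 12.30
Deviation = 10.75 − 12.30 = -1.55 pp.

-1.55 pp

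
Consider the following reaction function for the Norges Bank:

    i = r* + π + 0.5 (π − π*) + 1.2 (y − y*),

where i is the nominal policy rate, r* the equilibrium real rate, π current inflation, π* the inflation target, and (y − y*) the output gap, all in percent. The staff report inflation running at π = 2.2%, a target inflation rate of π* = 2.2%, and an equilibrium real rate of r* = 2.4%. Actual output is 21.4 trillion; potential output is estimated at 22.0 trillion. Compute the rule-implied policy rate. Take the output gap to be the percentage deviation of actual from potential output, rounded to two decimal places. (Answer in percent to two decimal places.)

1.32%

Output gap = 100 × (21.4 − 22.0) / 22.0 = -2.73%.
i = 2.40 + 2.20 + 0.5 × (2.20 − 2.20) + 1.2 × (-2.73)
   = 2.40 + 2.2 + 0 − 3.276 = 1.32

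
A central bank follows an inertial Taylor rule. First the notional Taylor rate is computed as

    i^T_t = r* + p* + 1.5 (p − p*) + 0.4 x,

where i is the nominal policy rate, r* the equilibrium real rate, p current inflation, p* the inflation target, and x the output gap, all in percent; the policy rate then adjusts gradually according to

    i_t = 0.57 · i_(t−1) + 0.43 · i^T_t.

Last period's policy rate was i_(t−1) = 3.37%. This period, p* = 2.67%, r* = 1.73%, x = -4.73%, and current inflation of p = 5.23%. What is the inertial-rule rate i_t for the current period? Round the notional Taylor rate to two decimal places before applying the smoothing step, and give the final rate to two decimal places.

i^T_t = 1.73 + 2.67 + 1.5 × (5.23 − 2.67) + 0.4 × (-4.73)
   = 1.73 + 2.67 + 3.84 − 1.892 = 6.35
i_t = 0.57 × 3.37 + 0.43 × 6.35 = 1.9209 + 2.7305 = 4.65

4.65%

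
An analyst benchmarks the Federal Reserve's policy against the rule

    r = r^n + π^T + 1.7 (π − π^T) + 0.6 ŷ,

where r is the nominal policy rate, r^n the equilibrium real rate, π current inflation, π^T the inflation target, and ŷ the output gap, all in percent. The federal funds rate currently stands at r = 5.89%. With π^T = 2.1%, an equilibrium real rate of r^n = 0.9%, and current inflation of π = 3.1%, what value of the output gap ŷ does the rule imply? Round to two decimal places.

1.98%

0.6 ŷ = 5.89 − 0.9 − 2.1 − 1.7 × (3.1 − 2.1) = 1.19
ŷ = 1.19 / 0.6 = 1.98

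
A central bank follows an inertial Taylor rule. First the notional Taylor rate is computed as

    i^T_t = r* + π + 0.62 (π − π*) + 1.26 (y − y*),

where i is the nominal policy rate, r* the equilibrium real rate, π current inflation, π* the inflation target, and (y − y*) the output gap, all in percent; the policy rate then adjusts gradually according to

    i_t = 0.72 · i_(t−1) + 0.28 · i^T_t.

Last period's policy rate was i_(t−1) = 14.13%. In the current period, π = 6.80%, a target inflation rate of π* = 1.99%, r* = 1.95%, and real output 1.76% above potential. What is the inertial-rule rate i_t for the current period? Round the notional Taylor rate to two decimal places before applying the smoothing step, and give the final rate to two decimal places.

Output 1.76% above potential → (y − y*) = 1.76.
i^T_t = 1.95 + 6.80 + 0.62 × (6.80 − 1.99) + 1.26 × 1.76
   = 1.95 + 6.8 + 2.9822 + 2.2176 = 13.95
i_t = 0.72 × 14.13 + 0.28 × 13.95 = 10.1736 + 3.906 = 14.08

14.08%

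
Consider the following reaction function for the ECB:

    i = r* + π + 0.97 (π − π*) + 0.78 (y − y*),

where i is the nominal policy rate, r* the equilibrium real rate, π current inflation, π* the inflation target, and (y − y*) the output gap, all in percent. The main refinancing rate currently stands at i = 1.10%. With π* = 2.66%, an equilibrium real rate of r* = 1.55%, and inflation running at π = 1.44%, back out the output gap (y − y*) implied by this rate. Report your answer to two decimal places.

0.78 (y − y*) = 1.10 − 1.55 − 1.44 − 0.97 × (1.44 − 2.66) = -0.7066
(y − y*) = -0.7066 / 0.78 = -0.91

-0.91%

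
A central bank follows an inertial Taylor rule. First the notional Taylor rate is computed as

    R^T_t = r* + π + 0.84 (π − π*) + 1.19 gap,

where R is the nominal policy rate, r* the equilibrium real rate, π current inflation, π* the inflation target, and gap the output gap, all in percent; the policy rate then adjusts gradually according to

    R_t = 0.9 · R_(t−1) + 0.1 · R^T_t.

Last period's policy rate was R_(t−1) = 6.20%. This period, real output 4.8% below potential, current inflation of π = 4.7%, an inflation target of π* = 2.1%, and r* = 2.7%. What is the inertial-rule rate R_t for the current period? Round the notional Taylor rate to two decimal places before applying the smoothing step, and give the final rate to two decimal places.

5.97%

Output 4.8% below potential → gap = -4.8.
R^T_t = 2.7 + 4.7 + 0.84 × (4.7 − 2.1) + 1.19 × (-4.8)
   = 2.7 + 4.7 + 2.184 − 5.712 = 3.87
R_t = 0.9 × 6.20 + 0.1 × 3.87 = 5.58 + 0.387 = 5.97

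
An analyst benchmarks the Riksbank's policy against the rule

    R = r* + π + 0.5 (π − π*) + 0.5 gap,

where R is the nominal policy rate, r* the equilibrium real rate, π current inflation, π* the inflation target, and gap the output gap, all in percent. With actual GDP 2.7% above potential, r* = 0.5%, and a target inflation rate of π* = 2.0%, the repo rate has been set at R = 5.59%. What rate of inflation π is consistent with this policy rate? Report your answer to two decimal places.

3.16%

Output 2.7% above potential → gap = 2.7.
Collecting π: R = r* + (1 + 0.5) π − 0.5 π* + 0.5 gap
1.5 π = 5.59 − 0.5 + 0.5 × 2.0 − 0.5 × 2.7 = 4.74
π = 4.74 / 1.5 = 3.16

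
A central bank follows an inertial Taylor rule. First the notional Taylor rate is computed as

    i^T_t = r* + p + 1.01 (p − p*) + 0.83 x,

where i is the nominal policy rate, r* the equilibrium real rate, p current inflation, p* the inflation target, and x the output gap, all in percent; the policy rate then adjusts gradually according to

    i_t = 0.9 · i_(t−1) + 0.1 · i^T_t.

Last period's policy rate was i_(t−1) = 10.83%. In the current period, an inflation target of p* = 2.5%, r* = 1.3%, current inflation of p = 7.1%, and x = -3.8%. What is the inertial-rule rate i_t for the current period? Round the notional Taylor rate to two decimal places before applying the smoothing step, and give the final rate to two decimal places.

10.74%

i^T_t = 1.3 + 7.1 + 1.01 × (7.1 − 2.5) + 0.83 × (-3.8)
   = 1.3 + 7.1 + 4.646 − 3.154 = 9.89
i_t = 0.9 × 10.83 + 0.1 × 9.89 = 9.747 + 0.989 = 10.74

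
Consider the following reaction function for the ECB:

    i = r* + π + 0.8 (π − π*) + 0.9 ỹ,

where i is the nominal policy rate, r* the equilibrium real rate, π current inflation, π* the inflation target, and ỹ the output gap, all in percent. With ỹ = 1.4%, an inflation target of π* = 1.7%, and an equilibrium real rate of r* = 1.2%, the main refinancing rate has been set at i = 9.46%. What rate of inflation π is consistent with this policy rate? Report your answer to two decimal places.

Collecting π: i = r* + (1 + 0.8) π − 0.8 π* + 0.9 ỹ
1.8 π = 9.46 − 1.2 + 0.8 × 1.7 − 0.9 × 1.4 = 8.36
π = 8.36 / 1.8 = 4.64

4.64%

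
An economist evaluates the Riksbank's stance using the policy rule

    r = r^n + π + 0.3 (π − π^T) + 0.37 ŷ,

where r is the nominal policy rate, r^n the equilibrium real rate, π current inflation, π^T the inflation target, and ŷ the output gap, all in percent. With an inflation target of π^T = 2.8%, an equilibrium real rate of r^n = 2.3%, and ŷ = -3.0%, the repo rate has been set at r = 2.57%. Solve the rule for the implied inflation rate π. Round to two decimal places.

1.71%

Collecting π: r = r^n + (1 + 0.3) π − 0.3 π^T + 0.37 ŷ
1.3 π = 2.57 − 2.3 + 0.3 × 2.8 − 0.37 × (-3.0) = 2.22
π = 2.22 / 1.3 = 1.71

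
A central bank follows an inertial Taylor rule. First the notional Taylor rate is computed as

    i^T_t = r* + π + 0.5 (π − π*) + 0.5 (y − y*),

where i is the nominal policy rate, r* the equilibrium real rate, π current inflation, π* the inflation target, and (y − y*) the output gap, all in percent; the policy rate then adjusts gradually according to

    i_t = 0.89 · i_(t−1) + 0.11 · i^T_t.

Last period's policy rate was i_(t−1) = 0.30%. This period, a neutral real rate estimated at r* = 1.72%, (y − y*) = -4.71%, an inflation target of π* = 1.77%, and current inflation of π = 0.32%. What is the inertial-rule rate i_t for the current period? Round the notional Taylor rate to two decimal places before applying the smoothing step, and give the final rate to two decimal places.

i^T_t = 1.72 + 0.32 + 0.5 × (0.32 − 1.77) + 0.5 × (-4.71)
   = 1.72 + 0.32 − 0.725 − 2.355 = -1.04
i_t = 0.89 × 0.30 + 0.11 × (-1.04) = 0.267 − 0.1144 = 0.15

0.15%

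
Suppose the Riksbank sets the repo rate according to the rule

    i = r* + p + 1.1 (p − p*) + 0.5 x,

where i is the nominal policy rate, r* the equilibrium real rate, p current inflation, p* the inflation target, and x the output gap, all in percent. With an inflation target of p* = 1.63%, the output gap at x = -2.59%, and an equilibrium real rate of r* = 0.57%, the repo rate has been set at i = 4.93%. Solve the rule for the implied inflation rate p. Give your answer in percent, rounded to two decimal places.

3.55%

Collecting p: i = r* + (1 + 1.1) p − 1.1 p* + 0.5 x
2.1 p = 4.93 − 0.57 + 1.1 × 1.63 − 0.5 × (-2.59) = 7.448
p = 7.448 / 2.1 = 3.55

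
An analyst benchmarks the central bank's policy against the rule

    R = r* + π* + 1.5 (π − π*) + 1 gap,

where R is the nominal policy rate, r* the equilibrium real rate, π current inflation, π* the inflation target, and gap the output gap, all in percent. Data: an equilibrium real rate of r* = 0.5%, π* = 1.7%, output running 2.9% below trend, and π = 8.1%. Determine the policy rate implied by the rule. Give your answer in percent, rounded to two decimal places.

Output 2.9% below potential → gap = -2.9.
R = 0.5 + 1.7 + 1.5 × (8.1 − 1.7) + 1 × (-2.9)
   = 0.5 + 1.7 + 9.6 − 2.9 = 8.90

8.90%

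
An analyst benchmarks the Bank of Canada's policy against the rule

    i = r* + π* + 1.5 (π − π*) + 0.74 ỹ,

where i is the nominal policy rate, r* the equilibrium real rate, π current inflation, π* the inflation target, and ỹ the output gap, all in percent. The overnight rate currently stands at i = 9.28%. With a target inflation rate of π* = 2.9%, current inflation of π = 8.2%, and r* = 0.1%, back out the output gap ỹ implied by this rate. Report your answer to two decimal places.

0.74 ỹ = 9.28 − 0.1 − 2.9 − 1.5 × (8.2 − 2.9) = -1.67
ỹ = -1.67 / 0.74 = -2.26

-2.26%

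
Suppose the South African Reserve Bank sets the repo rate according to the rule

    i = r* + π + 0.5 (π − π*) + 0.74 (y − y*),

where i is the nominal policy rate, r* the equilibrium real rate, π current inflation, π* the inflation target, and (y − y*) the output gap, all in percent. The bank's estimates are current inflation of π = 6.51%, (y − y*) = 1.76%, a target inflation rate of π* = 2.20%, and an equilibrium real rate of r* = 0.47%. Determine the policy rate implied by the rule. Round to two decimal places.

10.44%

i = 0.47 + 6.51 + 0.5 × (6.51 − 2.20) + 0.74 × 1.76
   = 0.47 + 6.51 + 2.155 + 1.3024 = 10.44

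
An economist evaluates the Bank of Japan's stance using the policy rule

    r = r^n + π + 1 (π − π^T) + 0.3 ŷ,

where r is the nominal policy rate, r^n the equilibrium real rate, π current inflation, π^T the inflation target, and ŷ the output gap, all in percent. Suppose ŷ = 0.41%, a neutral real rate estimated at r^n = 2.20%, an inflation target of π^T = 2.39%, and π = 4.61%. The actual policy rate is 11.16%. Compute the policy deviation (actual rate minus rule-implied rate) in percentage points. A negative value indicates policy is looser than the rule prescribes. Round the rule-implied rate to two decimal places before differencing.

r = 2.20 + 4.61 + 1 × (4.61 − 2.39) + 0.3 × 0.41
   = 2.20 + 4.61 + 2.22 + 0.123 = 9.15
Deviation = 11.16 − 9.15 = 2.01 pp.

2.01 pp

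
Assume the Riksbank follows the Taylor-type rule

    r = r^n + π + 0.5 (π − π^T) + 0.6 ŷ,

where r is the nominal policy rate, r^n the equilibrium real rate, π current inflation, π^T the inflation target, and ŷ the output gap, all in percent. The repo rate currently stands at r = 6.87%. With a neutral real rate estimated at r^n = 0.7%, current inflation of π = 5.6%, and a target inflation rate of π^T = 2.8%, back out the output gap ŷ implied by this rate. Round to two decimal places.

0.6 ŷ = 6.87 − 0.7 − 5.6 − 0.5 × (5.6 − 2.8) = -0.83
ŷ = -0.83 / 0.6 = -1.38

-1.38%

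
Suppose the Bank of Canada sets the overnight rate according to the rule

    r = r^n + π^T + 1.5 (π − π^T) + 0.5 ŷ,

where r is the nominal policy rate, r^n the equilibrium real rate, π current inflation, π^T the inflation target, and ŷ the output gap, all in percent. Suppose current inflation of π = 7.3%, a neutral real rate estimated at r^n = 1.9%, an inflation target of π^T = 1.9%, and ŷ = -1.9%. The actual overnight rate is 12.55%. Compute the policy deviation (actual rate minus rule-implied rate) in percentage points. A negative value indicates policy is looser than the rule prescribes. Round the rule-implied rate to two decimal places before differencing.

r = 1.9 + 1.9 + 1.5 × (7.3 − 1.9) + 0.5 × (-1.9)
   = 1.9 + 1.9 + 8.1 − 0.95 = 10.95
Deviation = 12.55 − 10.95 = 1.60 pp.

1.60 pp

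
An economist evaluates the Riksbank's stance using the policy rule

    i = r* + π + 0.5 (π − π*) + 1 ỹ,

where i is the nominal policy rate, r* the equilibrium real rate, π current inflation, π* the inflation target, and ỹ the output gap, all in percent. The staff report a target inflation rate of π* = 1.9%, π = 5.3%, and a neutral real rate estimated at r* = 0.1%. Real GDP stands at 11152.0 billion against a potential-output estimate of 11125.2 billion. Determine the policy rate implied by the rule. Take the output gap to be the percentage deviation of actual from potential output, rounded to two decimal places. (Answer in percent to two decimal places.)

7.34%

Output gap = 100 × (11152.0 − 11125.2) / 11125.2 = 0.24%.
i = 0.10 + 5.30 + 0.5 × (5.30 − 1.90) + 1 × 0.24
   = 0.10 + 5.3 + 1.7 + 0.24 = 7.34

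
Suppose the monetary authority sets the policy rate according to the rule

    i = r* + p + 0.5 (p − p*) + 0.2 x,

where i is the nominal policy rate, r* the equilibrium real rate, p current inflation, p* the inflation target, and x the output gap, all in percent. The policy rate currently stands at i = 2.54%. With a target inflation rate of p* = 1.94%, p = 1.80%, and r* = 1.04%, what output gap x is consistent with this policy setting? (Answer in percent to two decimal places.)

-1.15%

0.2 x = 2.54 − 1.04 − 1.80 − 0.5 × (1.80 − 1.94) = -0.23
x = -0.23 / 0.2 = -1.15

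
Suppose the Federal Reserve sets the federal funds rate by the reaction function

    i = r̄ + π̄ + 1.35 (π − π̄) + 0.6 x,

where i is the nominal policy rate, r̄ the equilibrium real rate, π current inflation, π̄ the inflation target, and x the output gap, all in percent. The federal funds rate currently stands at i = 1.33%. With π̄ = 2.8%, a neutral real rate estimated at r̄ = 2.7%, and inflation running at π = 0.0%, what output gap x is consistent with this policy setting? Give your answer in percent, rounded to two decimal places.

0.6 x = 1.33 − 2.7 − 2.8 − 1.35 × (0.0 − 2.8) = -0.39
x = -0.39 / 0.6 = -0.65

-0.65%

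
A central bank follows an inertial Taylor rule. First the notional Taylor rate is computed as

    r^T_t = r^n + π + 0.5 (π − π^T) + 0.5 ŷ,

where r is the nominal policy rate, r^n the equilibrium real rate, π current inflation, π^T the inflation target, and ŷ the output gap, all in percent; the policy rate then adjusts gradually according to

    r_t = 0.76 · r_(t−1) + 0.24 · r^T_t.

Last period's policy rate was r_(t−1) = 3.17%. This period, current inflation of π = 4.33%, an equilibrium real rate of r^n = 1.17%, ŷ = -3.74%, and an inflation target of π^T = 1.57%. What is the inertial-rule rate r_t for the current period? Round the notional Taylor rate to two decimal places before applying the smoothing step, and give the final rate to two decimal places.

3.61%

r^T_t = 1.17 + 4.33 + 0.5 × (4.33 − 1.57) + 0.5 × (-3.74)
   = 1.17 + 4.33 + 1.38 − 1.87 = 5.01
r_t = 0.76 × 3.17 + 0.24 × 5.01 = 2.4092 + 1.2024 = 3.61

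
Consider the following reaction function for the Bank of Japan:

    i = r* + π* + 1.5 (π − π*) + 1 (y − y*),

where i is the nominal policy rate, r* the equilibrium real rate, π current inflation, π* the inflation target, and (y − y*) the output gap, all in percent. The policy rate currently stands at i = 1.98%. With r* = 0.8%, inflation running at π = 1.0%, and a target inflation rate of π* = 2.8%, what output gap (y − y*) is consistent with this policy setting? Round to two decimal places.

1 (y − y*) = 1.98 − 0.8 − 2.8 − 1.5 × (1.0 − 2.8) = 1.08
(y − y*) = 1.08 / 1 = 1.08

1.08%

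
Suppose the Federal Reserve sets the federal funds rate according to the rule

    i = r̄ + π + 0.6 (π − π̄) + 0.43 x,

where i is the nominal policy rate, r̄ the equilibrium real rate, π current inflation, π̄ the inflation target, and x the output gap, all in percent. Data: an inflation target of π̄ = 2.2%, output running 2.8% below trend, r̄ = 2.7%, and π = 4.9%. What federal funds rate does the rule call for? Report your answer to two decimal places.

Output 2.8% below potential → x = -2.8.
i = 2.7 + 4.9 + 0.6 × (4.9 − 2.2) + 0.43 × (-2.8)
   = 2.7 + 4.9 + 1.62 − 1.204 = 8.02

8.02%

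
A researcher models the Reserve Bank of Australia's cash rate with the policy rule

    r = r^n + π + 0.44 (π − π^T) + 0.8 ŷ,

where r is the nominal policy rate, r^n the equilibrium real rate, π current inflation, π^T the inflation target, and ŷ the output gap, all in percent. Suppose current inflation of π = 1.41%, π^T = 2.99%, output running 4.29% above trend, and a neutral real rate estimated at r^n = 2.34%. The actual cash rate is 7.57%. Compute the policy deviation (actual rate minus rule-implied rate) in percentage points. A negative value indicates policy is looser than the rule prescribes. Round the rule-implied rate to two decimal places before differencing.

Output 4.29% above potential → ŷ = 4.29.
r = 2.34 + 1.41 + 0.44 × (1.41 − 2.99) + 0.8 × 4.29
   = 2.34 + 1.41 − 0.6952 + 3.432 = 6.49
Deviation = 7.57 − 6.49 = 1.08 pp.

1.08 pp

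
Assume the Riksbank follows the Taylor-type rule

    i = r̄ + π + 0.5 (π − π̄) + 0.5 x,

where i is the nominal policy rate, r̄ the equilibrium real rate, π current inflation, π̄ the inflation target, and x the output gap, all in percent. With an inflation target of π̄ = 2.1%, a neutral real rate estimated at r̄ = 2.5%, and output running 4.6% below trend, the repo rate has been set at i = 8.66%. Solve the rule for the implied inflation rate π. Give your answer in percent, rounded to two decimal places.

6.34%

Output 4.6% below potential → x = -4.6.
Collecting π: i = r̄ + (1 + 0.5) π − 0.5 π̄ + 0.5 x
1.5 π = 8.66 − 2.5 + 0.5 × 2.1 − 0.5 × (-4.6) = 9.51
π = 9.51 / 1.5 = 6.34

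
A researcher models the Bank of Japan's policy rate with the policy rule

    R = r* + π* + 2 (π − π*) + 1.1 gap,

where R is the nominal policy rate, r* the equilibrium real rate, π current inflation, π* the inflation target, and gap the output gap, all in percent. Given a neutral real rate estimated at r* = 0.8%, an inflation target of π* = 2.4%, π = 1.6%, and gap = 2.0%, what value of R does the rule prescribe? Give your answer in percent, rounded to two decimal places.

R = 0.8 + 2.4 + 2 × (1.6 − 2.4) + 1.1 × 2.0
   = 0.8 + 2.4 − 1.6 + 2.2 = 3.80

3.80%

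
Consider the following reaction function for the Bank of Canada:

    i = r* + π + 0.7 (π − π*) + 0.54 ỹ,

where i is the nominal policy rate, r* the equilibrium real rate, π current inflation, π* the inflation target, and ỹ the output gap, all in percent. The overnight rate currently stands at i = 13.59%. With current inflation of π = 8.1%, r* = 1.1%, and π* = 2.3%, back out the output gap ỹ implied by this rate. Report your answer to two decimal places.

0.61%

0.54 ỹ = 13.59 − 1.1 − 8.1 − 0.7 × (8.1 − 2.3) = 0.33
ỹ = 0.33 / 0.54 = 0.61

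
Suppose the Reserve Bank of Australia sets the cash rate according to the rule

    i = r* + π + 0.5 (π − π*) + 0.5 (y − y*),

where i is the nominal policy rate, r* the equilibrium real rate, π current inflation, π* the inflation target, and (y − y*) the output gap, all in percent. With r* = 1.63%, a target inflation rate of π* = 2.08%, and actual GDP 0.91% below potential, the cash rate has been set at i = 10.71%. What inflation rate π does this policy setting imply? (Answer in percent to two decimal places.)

7.05%

Output 0.91% below potential → (y − y*) = -0.91.
Collecting π: i = r* + (1 + 0.5) π − 0.5 π* + 0.5 (y − y*)
1.5 π = 10.71 − 1.63 + 0.5 × 2.08 − 0.5 × (-0.91) = 10.575
π = 10.575 / 1.5 = 7.05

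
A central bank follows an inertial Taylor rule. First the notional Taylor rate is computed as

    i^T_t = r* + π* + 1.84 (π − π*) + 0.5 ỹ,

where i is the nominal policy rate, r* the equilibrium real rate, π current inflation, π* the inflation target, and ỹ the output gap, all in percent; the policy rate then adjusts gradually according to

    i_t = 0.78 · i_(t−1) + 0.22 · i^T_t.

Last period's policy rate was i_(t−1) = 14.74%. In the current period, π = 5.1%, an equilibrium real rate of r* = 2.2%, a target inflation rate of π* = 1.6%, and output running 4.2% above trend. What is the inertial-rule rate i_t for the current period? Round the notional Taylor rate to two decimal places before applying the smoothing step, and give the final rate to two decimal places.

14.21%

Output 4.2% above potential → ỹ = 4.2.
i^T_t = 2.2 + 1.6 + 1.84 × (5.1 − 1.6) + 0.5 × 4.2
   = 2.2 + 1.6 + 6.44 + 2.1 = 12.34
i_t = 0.78 × 14.74 + 0.22 × 12.34 = 11.4972 + 2.7148 = 14.21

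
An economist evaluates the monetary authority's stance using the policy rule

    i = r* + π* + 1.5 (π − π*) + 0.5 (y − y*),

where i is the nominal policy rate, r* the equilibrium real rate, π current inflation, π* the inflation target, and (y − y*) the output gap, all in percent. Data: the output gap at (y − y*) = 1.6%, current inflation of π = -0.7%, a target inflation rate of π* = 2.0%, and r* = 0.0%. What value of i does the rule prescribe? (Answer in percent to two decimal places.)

i = 0.0 + 2.0 + 1.5 × (-0.7 − 2.0) + 0.5 × 1.6
   = 0.0 + 2 − 4.05 + 0.8 = -1.25

-1.25%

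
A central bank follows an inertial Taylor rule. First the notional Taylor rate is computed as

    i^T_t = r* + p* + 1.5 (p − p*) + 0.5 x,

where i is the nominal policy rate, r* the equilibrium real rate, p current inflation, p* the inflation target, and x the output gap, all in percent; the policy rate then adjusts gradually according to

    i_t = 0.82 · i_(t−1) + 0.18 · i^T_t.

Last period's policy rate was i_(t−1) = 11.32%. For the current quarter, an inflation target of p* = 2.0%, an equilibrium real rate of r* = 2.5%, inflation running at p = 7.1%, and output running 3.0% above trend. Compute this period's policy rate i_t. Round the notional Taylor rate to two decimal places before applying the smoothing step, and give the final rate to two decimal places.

11.74%

Output 3.0% above potential → x = 3.0.
i^T_t = 2.5 + 2.0 + 1.5 × (7.1 − 2.0) + 0.5 × 3.0
   = 2.5 + 2 + 7.65 + 1.5 = 13.65
i_t = 0.82 × 11.32 + 0.18 × 13.65 = 9.2824 + 2.457 = 11.74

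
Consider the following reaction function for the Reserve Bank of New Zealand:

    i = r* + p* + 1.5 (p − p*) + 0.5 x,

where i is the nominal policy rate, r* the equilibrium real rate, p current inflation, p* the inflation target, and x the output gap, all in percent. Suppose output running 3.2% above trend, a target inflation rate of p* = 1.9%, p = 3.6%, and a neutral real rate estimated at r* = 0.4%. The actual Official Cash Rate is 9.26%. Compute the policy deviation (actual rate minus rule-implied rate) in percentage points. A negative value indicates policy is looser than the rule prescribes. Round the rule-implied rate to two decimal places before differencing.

2.81 pp

Output 3.2% above potential → x = 3.2.
i = 0.4 + 1.9 + 1.5 × (3.6 − 1.9) + 0.5 × 3.2
   = 0.4 + 1.9 + 2.55 + 1.6 = 6.45
Deviation = 9.26 − 6.45 = 2.81 pp.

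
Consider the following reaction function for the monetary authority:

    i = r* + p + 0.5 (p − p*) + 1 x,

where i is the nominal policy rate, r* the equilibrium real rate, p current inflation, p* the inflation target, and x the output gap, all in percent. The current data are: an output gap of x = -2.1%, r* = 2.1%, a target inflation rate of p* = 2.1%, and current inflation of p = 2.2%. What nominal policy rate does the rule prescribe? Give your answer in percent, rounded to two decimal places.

i = 2.1 + 2.2 + 0.5 × (2.2 − 2.1) + 1 × (-2.1)
   = 2.1 + 2.2 + 0.05 − 2.1 = 2.25

2.25%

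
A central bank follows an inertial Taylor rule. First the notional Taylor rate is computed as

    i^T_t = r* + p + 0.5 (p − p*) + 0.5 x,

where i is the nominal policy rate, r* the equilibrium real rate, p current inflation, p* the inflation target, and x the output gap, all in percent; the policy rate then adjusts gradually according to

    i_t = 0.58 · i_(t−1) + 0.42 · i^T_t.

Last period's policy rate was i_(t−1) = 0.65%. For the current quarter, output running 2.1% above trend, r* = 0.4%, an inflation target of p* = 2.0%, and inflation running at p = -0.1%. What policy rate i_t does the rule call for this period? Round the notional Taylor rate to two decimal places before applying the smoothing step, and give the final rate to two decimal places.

0.50%

Output 2.1% above potential → x = 2.1.
i^T_t = 0.4 + (-0.1) + 0.5 × (-0.1 − 2.0) + 0.5 × 2.1
   = 0.4 − 0.1 − 1.05 + 1.05 = 0.30
i_t = 0.58 × 0.65 + 0.42 × 0.30 = 0.377 + 0.126 = 0.50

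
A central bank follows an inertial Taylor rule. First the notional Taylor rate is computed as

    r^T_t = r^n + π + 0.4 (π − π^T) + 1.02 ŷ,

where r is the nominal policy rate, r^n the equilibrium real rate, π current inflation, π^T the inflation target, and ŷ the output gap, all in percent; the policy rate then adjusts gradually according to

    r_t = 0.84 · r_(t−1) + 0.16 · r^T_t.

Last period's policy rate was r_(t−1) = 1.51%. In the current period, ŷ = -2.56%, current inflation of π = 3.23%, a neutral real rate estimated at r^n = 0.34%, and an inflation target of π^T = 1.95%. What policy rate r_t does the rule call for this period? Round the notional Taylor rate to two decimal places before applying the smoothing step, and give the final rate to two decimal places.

1.50%

r^T_t = 0.34 + 3.23 + 0.4 × (3.23 − 1.95) + 1.02 × (-2.56)
   = 0.34 + 3.23 + 0.512 − 2.6112 = 1.47
r_t = 0.84 × 1.51 + 0.16 × 1.47 = 1.2684 + 0.2352 = 1.50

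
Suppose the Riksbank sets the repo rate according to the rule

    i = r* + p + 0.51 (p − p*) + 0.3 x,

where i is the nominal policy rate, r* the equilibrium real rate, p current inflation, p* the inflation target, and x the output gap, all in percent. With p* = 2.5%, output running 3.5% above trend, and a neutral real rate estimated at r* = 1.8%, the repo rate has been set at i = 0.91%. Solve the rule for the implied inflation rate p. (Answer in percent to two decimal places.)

-0.44%

Output 3.5% above potential → x = 3.5.
Collecting p: i = r* + (1 + 0.51) p − 0.51 p* + 0.3 x
1.51 p = 0.91 − 1.8 + 0.51 × 2.5 − 0.3 × 3.5 = -0.665
p = -0.665 / 1.51 = -0.44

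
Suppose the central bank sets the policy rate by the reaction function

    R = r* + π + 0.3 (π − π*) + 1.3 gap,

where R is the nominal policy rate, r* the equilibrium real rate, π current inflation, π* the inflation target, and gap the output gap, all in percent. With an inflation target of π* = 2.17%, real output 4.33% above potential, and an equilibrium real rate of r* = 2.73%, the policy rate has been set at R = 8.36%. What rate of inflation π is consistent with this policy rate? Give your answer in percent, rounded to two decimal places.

Output 4.33% above potential → gap = 4.33.
Collecting π: R = r* + (1 + 0.3) π − 0.3 π* + 1.3 gap
1.3 π = 8.36 − 2.73 + 0.3 × 2.17 − 1.3 × 4.33 = 0.652
π = 0.652 / 1.3 = 0.50

0.50%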